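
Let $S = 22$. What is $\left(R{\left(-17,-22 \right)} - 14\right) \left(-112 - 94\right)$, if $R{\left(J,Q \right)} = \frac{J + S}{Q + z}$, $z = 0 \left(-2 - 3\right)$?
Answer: $\frac{32239}{11} \approx 2930.8$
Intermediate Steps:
$z = 0$ ($z = 0 \left(-5\right) = 0$)
$R{\left(J,Q \right)} = \frac{22 + J}{Q}$ ($R{\left(J,Q \right)} = \frac{J + 22}{Q + 0} = \frac{22 + J}{Q}$)
$\left(R{\left(-17,-22 \right)} - 14\right) \left(-112 - 94\right) = \left(\frac{22 - 17}{-22} - 14\right) \left(-112 - 94\right) = \left(\left(- \frac{1}{22}\right) 5 - 14\right) \left(-112 - 94\right) = \left(- \frac{5}{22} - 14\right) \left(-206\right) = \left(- \frac{313}{22}\right) \left(-206\right) = \frac{32239}{11}$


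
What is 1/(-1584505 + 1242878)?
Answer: -1/341627 ≈ -2.9272e-6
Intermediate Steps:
1/(-1584505 + 1242878) = 1/(-341627) = -1/341627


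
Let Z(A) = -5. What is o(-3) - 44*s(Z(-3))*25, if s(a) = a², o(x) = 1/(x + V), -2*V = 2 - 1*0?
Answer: -110001/4 ≈ -27500.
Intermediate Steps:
V = -1 (V = -(2 - 1*0)/2 = -(2 + 0)/2 = -½*2 = -1)
o(x) = 1/(-1 + x) (o(x) = 1/(x - 1) = 1/(-1 + x))
o(-3) - 44*s(Z(-3))*25 = 1/(-1 - 3) - 44*(-5)²*25 = 1/(-4) - 1100*25 = -¼ - 44*625 = -¼ - 27500 = -110001/4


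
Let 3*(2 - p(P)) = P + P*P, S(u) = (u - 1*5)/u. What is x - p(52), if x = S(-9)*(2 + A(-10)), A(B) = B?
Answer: 8138/9 ≈ 904.22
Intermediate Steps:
S(u) = (-5 + u)/u (S(u) = (u - 5)/u = (-5 + u)/u)
p(P) = 2 - P/3 - P²/3 (p(P) = 2 - (P + P*P)/3 = 2 - (P + P²)/3 = 2 + (-P/3 - P²/3) = 2 - P/3 - P²/3)
x = -112/9 (x = ((-5 - 9)/(-9))*(2 - 10) = -⅑*(-14)*(-8) = (14/9)*(-8) = -112/9 ≈ -12.444)
x - p(52) = -112/9 - (2 - ⅓*52 - ⅓*52²) = -112/9 - (2 - 52/3 - ⅓*2704) = -112/9 - (2 - 52/3 - 2704/3) = -112/9 - 1*(-2750/3) = -112/9 + 2750/3 = 8138/9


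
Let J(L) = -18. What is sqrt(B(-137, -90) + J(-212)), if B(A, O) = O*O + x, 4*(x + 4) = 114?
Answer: sqrt(32426)/2 ≈ 90.036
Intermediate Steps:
x = 49/2 (x = -4 + (1/4)*114 = -4 + 57/2 = 49/2 ≈ 24.500)
B(A, O) = 49/2 + O**2 (B(A, O) = O*O + 49/2 = O**2 + 49/2 = 49/2 + O**2)
sqrt(B(-137, -90) + J(-212)) = sqrt((49/2 + (-90)**2) - 18) = sqrt((49/2 + 8100) - 18) = sqrt(16249/2 - 18) = sqrt(16213/2) = sqrt(32426)/2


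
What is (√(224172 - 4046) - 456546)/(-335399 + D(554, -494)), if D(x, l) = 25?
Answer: 228273/167687 - √220126/335374 ≈ 1.3599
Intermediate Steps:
(√(224172 - 4046) - 456546)/(-335399 + D(554, -494)) = (√(224172 - 4046) - 456546)/(-335399 + 25) = (√220126 - 456546)/(-335374) = (-456546 + √220126)*(-1/335374) = 228273/167687 - √220126/335374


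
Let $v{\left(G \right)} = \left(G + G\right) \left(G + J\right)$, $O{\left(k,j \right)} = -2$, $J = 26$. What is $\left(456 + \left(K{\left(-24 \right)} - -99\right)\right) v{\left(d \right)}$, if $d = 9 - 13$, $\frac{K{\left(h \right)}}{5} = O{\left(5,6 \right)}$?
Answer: $-95920$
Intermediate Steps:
$K{\left(h \right)} = -10$ ($K{\left(h \right)} = 5 \left(-2\right) = -10$)
$d = -4$
$v{\left(G \right)} = 2 G \left(26 + G\right)$ ($v{\left(G \right)} = \left(G + G\right) \left(G + 26\right) = 2 G \left(26 + G\right)$)
$\left(456 + \left(K{\left(-24 \right)} - -99\right)\right) v{\left(d \right)} = \left(456 - -89\right) 2 \left(-4\right) \left(26 - 4\right) = \left(456 + \left(-10 + 99\right)\right) 2 \left(-4\right) 22 = \left(456 + 89\right) \left(-176\right) = 545 \left(-176\right) = -95920$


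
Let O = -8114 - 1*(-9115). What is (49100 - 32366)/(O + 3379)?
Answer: 2789/730 ≈ 3.8205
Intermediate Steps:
O = 1001 (O = -8114 + 9115 = 1001)
(49100 - 32366)/(O + 3379) = (49100 - 32366)/(1001 + 3379) = 16734/4380 = 16734*(1/4380) = 2789/730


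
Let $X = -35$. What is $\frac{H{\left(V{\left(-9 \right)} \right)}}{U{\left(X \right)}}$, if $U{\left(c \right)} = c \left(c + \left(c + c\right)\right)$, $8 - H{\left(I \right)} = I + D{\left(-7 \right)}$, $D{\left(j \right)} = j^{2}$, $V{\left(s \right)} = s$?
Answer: $- \frac{32}{3675} \approx -0.0087075$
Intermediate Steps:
$H{\left(I \right)} = -41 - I$ ($H{\left(I \right)} = 8 - \left(I + \left(-7\right)^{2}\right) = 8 - \left(I + 49\right) = 8 - \left(49 + I\right) = -41 - I$)
$U{\left(c \right)} = 3 c^{2}$ ($U{\left(c \right)} = c \left(c + 2 c\right) = c 3 c = 3 c^{2}$)
$\frac{H{\left(V{\left(-9 \right)} \right)}}{U{\left(X \right)}} = \frac{-41 - -9}{3 \left(-35\right)^{2}} = \frac{-41 + 9}{3 \cdot 1225} = - \frac{32}{3675}$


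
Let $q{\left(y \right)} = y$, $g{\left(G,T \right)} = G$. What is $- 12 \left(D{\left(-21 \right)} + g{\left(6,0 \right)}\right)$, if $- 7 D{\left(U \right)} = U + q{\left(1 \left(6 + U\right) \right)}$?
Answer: $- \frac{936}{7} \approx -133.71$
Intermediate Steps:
$D{\left(U \right)} = - \frac{6}{7} - \frac{2 U}{7}$ ($D{\left(U \right)} = - \frac{U + 1 \left(6 + U\right)}{7} = - \frac{U + \left(6 + U\right)}{7} = - \frac{6 + 2 U}{7} = - \frac{6}{7} - \frac{2 U}{7}$)
$- 12 \left(D{\left(-21 \right)} + g{\left(6,0 \right)}\right) = - 12 \left(\left(- \frac{6}{7} - -6\right) + 6\right) = - 12 \left(\left(- \frac{6}{7} + 6\right) + 6\right) = - 12 \left(\frac{36}{7} + 6\right) = \left(-12\right) \frac{78}{7} = - \frac{936}{7}$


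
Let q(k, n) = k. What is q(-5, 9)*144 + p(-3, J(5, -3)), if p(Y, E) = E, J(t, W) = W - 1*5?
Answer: -728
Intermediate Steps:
J(t, W) = -5 + W (J(t, W) = W - 5 = -5 + W)
q(-5, 9)*144 + p(-3, J(5, -3)) = -5*144 + (-5 - 3) = -720 - 8 = -728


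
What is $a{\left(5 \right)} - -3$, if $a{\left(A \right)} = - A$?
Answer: $-2$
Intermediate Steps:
$a{\left(5 \right)} - -3 = \left(-1\right) 5 - -3 = -5 + 3 = -2$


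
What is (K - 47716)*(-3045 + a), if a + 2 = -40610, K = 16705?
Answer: 1353847227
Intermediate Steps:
a = -40612 (a = -2 - 40610 = -40612)
(K - 47716)*(-3045 + a) = (16705 - 47716)*(-3045 - 40612) = -31011*(-43657) = 1353847227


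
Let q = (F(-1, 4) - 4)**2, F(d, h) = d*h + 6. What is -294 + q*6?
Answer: -270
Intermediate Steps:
F(d, h) = 6 + d*h
q = 4 (q = ((6 - 1*4) - 4)**2 = ((6 - 4) - 4)**2 = (2 - 4)**2 = (-2)**2 = 4)
-294 + q*6 = -294 + 4*6 = -294 + 24 = -270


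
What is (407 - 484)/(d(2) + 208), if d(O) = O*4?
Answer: -77/216 ≈ -0.35648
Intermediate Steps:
d(O) = 4*O
(407 - 484)/(d(2) + 208) = (407 - 484)/(4*2 + 208) = -77/(8 + 208) = -77/216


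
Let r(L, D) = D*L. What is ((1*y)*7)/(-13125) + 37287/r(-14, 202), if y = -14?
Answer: -69873533/5302500 ≈ -13.177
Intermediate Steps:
((1*y)*7)/(-13125) + 37287/r(-14, 202) = ((1*(-14))*7)/(-13125) + 37287/((202*(-14))) = -14*7*(-1/13125) + 37287/(-2828) = -98*(-1/13125) + 37287*(-1/2828) = 14/1875 - 37287/2828 = -69873533/5302500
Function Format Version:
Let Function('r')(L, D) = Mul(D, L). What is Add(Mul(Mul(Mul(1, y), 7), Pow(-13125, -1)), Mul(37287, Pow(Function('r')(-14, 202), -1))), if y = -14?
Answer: Rational(-69873533, 5302500) ≈ -13.177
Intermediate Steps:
Add(Mul(Mul(Mul(1, y), 7), Pow(-13125, -1)), Mul(37287, Pow(Function('r')(-14, 202), -1))) = Add(Mul(Mul(Mul(1, -14), 7), Pow(-13125, -1)), Mul(37287, Pow(Mul(202, -14), -1))) = Add(Mul(Mul(-14, 7), Rational(-1, 13125)), Mul(37287, Pow(-2828, -1))) = Add(Mul(-98, Rational(-1, 13125)), Mul(37287, Rational(-1, 2828))) = Add(Rational(14, 1875), Rational(-37287, 2828)) = Rational(-69873533, 5302500)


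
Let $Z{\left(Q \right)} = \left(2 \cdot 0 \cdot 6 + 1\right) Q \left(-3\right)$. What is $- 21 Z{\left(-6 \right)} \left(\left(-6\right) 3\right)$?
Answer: $6804$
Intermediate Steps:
$Z{\left(Q \right)} = - 3 Q$ ($Z{\left(Q \right)} = \left(0 \cdot 6 + 1\right) Q \left(-3\right) = \left(0 + 1\right) Q \left(-3\right) = 1 Q \left(-3\right) = Q \left(-3\right) = - 3 Q$)
$- 21 Z{\left(-6 \right)} \left(\left(-6\right) 3\right) = - 21 \left(\left(-3\right) \left(-6\right)\right) \left(\left(-6\right) 3\right) = \left(-21\right) 18 \left(-18\right) = \left(-378\right) \left(-18\right) = 6804$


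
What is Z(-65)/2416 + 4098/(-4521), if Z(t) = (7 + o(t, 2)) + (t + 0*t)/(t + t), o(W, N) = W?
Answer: -6773817/7281824 ≈ -0.93024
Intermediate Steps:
Z(t) = 15/2 + t (Z(t) = (7 + t) + (t + 0*t)/(t + t) = (7 + t) + (t + 0)/((2*t)) = (7 + t) + t*(1/(2*t)) = (7 + t) + 1/2 = 15/2 + t)
Z(-65)/2416 + 4098/(-4521) = (15/2 - 65)/2416 + 4098/(-4521) = -115/2*1/2416 + 4098*(-1/4521) = -115/4832 - 1366/1507 = -6773817/7281824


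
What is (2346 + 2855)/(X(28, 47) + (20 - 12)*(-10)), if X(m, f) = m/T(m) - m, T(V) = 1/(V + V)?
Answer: 5201/1460 ≈ 3.5623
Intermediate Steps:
T(V) = 1/(2*V)
X(m, f) = -m + 2*m**2 (X(m, f) = m/((1/(2*m))) - m = m*(2*m) - m = 2*m**2 - m = -m + 2*m**2)
(2346 + 2855)/(X(28, 47) + (20 - 12)*(-10)) = (2346 + 2855)/(28*(-1 + 2*28) + (20 - 12)*(-10)) = 5201/(28*(-1 + 56) + 8*(-10)) = 5201/(28*55 - 80) = 5201/(1540 - 80) = 5201/1460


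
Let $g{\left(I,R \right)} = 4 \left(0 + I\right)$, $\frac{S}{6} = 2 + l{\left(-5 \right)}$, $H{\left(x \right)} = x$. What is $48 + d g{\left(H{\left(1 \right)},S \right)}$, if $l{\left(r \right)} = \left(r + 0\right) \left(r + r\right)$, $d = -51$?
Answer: $-156$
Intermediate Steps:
$l{\left(r \right)} = 2 r^{2}$ ($l{\left(r \right)} = r 2 r = 2 r^{2}$)
$S = 312$ ($S = 6 \left(2 + 2 \left(-5\right)^{2}\right) = 6 \left(2 + 2 \cdot 25\right) = 6 \left(2 + 50\right) = 6 \cdot 52 = 312$)
$g{\left(I,R \right)} = 4 I$
$48 + d g{\left(H{\left(1 \right)},S \right)} = 48 - 51 \cdot 4 \cdot 1 = 48 - 204 = -156$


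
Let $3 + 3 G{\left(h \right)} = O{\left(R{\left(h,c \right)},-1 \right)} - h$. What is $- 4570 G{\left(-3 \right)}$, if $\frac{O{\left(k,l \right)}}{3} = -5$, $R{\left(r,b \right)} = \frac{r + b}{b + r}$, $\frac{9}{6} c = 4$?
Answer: $22850$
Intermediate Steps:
$c = \frac{8}{3}$ ($c = \frac{2}{3} \cdot 4 = \frac{8}{3} \approx 2.6667$)
$R{\left(r,b \right)} = 1$ ($R{\left(r,b \right)} = \frac{b + r}{b + r} = 1$)
$O{\left(k,l \right)} = -15$ ($O{\left(k,l \right)} = 3 \left(-5\right) = -15$)
$G{\left(h \right)} = -6 - \frac{h}{3}$ ($G{\left(h \right)} = -1 + \frac{-15 - h}{3} = -1 - \left(5 + \frac{h}{3}\right) = -6 - \frac{h}{3}$)
$- 4570 G{\left(-3 \right)} = - 4570 \left(-6 - -1\right) = - 4570 \left(-6 + 1\right) = \left(-4570\right) \left(-5\right) = 22850$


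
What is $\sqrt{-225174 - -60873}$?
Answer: $i \sqrt{164301} \approx 405.34 i$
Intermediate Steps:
$\sqrt{-225174 - -60873} = \sqrt{-225174 + \left(-103 + 60976\right)} = \sqrt{-225174 + 60873} = \sqrt{-164301} = i \sqrt{164301}$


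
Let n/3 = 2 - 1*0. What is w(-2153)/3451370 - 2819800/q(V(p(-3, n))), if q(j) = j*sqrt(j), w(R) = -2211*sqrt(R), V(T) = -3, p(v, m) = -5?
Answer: I*(-9732173126000*sqrt(3) - 19899*sqrt(2153))/31062330 ≈ -5.4267e+5*I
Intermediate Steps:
n = 6 (n = 3*(2 - 1*0) = 3*(2 + 0) = 3*2 = 6)
q(j) = j**(3/2)
w(-2153)/3451370 - 2819800/q(V(p(-3, n))) = -2211*I*sqrt(2153)/3451370 - 2819800*I*sqrt(3)/9 = -2819800*I*sqrt(3)/9 - 2211*I*sqrt(2153)/3451370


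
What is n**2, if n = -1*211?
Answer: 44521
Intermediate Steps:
n = -211
n**2 = (-211)**2 = 44521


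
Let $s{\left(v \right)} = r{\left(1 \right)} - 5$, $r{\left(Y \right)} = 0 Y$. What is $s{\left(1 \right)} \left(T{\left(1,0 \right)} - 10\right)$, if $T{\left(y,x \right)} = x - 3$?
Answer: $65$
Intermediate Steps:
$r{\left(Y \right)} = 0$
$T{\left(y,x \right)} = -3 + x$
$s{\left(v \right)} = -5$ ($s{\left(v \right)} = 0 - 5 = -5$)
$s{\left(1 \right)} \left(T{\left(1,0 \right)} - 10\right) = - 5 \left(\left(-3 + 0\right) - 10\right) = - 5 \left(-3 - 10\right) = \left(-5\right) \left(-13\right) = 65$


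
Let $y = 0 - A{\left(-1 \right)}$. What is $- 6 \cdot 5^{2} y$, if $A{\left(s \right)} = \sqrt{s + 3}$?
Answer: $150 \sqrt{2} \approx 212.13$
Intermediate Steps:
$A{\left(s \right)} = \sqrt{3 + s}$
$y = - \sqrt{2}$ ($y = 0 - \sqrt{3 - 1} = 0 - \sqrt{2} = - \sqrt{2} \approx -1.4142$)
$- 6 \cdot 5^{2} y = - 6 \cdot 5^{2} \left(- \sqrt{2}\right) = \left(-6\right) 25 \left(- \sqrt{2}\right) = - 150 \left(- \sqrt{2}\right) = 150 \sqrt{2}$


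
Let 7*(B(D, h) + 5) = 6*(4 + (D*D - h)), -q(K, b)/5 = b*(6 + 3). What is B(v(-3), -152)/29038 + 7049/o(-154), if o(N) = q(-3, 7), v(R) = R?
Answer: -204645887/9146970 ≈ -22.373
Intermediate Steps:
q(K, b) = -45*b (q(K, b) = -5*b*(6 + 3) = -5*b*9 = -45*b)
o(N) = -315 (o(N) = -45*7 = -315)
B(D, h) = -11/7 - 6*h/7 + 6*D²/7 (B(D, h) = -5 + (6*(4 + (D*D - h)))/7 = -5 + (6*(4 + (D² - h)))/7 = -5 + (6*(4 + D² - h))/7 = -5 + (24 - 6*h + 6*D²)/7 = -5 + (24/7 - 6*h/7 + 6*D²/7) = -11/7 - 6*h/7 + 6*D²/7)
B(v(-3), -152)/29038 + 7049/o(-154) = (-11/7 - 6/7*(-152) + (6/7)*(-3)²)/29038 + 7049/(-315) = (-11/7 + 912/7 + (6/7)*9)*(1/29038) + 7049*(-1/315) = (-11/7 + 912/7 + 54/7)*(1/29038) - 1007/45 = (955/7)*(1/29038) - 1007/45 = 955/203266 - 1007/45 = -204645887/9146970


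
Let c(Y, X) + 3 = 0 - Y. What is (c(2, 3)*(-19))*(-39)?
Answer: -3705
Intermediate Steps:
c(Y, X) = -3 - Y (c(Y, X) = -3 + (0 - Y) = -3 - Y)
(c(2, 3)*(-19))*(-39) = ((-3 - 1*2)*(-19))*(-39) = ((-3 - 2)*(-19))*(-39) = -5*(-19)*(-39) = 95*(-39) = -3705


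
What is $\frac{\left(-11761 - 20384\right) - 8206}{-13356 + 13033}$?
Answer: $\frac{40351}{323} \approx 124.93$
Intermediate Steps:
$\frac{\left(-11761 - 20384\right) - 8206}{-13356 + 13033} = \frac{-32145 - 8206}{-323} = \left(-40351\right) \left(- \frac{1}{323}\right) = \frac{40351}{323}$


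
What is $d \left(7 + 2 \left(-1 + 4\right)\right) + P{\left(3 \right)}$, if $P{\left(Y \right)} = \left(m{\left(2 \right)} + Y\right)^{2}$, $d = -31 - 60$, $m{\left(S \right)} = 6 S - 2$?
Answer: $-1014$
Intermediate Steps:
$m{\left(S \right)} = -2 + 6 S$
$d = -91$
$P{\left(Y \right)} = \left(10 + Y\right)^{2}$ ($P{\left(Y \right)} = \left(\left(-2 + 6 \cdot 2\right) + Y\right)^{2} = \left(\left(-2 + 12\right) + Y\right)^{2} = \left(10 + Y\right)^{2}$)
$d \left(7 + 2 \left(-1 + 4\right)\right) + P{\left(3 \right)} = - 91 \left(7 + 2 \left(-1 + 4\right)\right) + \left(10 + 3\right)^{2} = - 91 \left(7 + 2 \cdot 3\right) + 13^{2} = - 91 \left(7 + 6\right) + 169 = \left(-91\right) 13 + 169 = -1183 + 169 = -1014$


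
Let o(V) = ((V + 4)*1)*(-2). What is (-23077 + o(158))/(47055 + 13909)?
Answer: -23401/60964 ≈ -0.38385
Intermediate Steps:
o(V) = -8 - 2*V (o(V) = ((4 + V)*1)*(-2) = (4 + V)*(-2) = -8 - 2*V)
(-23077 + o(158))/(47055 + 13909) = (-23077 + (-8 - 2*158))/(47055 + 13909) = (-23077 + (-8 - 316))/60964 = (-23077 - 324)*(1/60964) = -23401*1/60964 = -23401/60964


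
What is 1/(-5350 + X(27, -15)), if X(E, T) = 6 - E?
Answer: -1/5371 ≈ -0.00018619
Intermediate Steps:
1/(-5350 + X(27, -15)) = 1/(-5350 + (6 - 1*27)) = 1/(-5350 + (6 - 27)) = 1/(-5350 - 21) = 1/(-5371) = -1/5371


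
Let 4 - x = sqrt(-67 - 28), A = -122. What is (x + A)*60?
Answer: -7080 - 60*I*sqrt(95) ≈ -7080.0 - 584.81*I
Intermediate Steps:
x = 4 - I*sqrt(95) (x = 4 - sqrt(-67 - 28) = 4 - sqrt(-95) = 4 - I*sqrt(95) ≈ 4.0 - 9.7468*I)
(x + A)*60 = ((4 - I*sqrt(95)) - 122)*60 = (-118 - I*sqrt(95))*60 = -7080 - 60*I*sqrt(95)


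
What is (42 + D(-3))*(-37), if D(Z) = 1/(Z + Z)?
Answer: -9287/6 ≈ -1547.8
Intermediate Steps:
D(Z) = 1/(2*Z)
(42 + D(-3))*(-37) = (42 + (1/2)/(-3))*(-37) = (42 + (1/2)*(-1/3))*(-37) = (42 - 1/6)*(-37) = (251/6)*(-37) = -9287/6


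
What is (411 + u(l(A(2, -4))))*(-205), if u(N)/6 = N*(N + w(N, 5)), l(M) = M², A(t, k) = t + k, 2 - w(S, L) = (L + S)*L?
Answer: 107625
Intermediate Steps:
w(S, L) = 2 - L*(L + S) (w(S, L) = 2 - (L + S)*L = 2 - L*(L + S))
A(t, k) = k + t
u(N) = 6*N*(-23 - 4*N) (u(N) = 6*(N*(N + (2 - 1*5² - 1*5*N))) = 6*(N*(N + (2 - 1*25 - 5*N))) = 6*(N*(N + (2 - 25 - 5*N))) = 6*(N*(N + (-23 - 5*N))) = 6*(N*(-23 - 4*N)) = 6*N*(-23 - 4*N))
(411 + u(l(A(2, -4))))*(-205) = (411 - 6*(-4 + 2)²*(23 + 4*(-4 + 2)²))*(-205) = (411 - 6*(-2)²*(23 + 4*(-2)²))*(-205) = (411 - 6*4*(23 + 4*4))*(-205) = (411 - 6*4*(23 + 16))*(-205) = (411 - 6*4*39)*(-205) = (411 - 936)*(-205) = -525*(-205) = 107625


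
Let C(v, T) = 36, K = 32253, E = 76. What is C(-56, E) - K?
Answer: -32217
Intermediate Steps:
C(-56, E) - K = 36 - 1*32253 = 36 - 32253 = -32217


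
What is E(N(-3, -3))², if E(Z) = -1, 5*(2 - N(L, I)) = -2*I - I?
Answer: 1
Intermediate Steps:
N(L, I) = 2 + 3*I/5 (N(L, I) = 2 - (-2*I - I)/5 = 2 - (-3)*I/5 = 2 + 3*I/5)
E(N(-3, -3))² = (-1)² = 1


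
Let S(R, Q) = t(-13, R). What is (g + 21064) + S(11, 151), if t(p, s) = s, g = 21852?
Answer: 42927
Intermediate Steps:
S(R, Q) = R
(g + 21064) + S(11, 151) = (21852 + 21064) + 11 = 42916 + 11 = 42927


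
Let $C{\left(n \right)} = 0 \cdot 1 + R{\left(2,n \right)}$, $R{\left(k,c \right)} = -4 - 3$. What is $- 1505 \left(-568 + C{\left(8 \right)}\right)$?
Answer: $865375$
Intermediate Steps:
$R{\left(k,c \right)} = -7$ ($R{\left(k,c \right)} = -4 - 3 = -7$)
$C{\left(n \right)} = -7$ ($C{\left(n \right)} = 0 \cdot 1 - 7 = 0 - 7 = -7$)
$- 1505 \left(-568 + C{\left(8 \right)}\right) = - 1505 \left(-568 - 7\right) = \left(-1505\right) \left(-575\right) = 865375$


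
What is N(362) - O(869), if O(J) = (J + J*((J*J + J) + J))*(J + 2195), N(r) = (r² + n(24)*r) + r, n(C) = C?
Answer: -2015333910306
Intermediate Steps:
N(r) = r² + 25*r (N(r) = (r² + 24*r) + r = r² + 25*r)
O(J) = (2195 + J)*(J + J*(J² + 2*J)) (O(J) = (J + J*((J² + J) + J))*(2195 + J) = (J + J*((J + J²) + J))*(2195 + J) = (J + J*(J² + 2*J))*(2195 + J) = (2195 + J)*(J + J*(J² + 2*J)))
N(362) - O(869) = 362*(25 + 362) - 869*(2195 + 869³ + 2197*869² + 4391*869) = 362*387 - 869*(2195 + 656234909 + 2197*755161 + 3815779) = 140094 - 869*(2195 + 656234909 + 1659088717 + 3815779) = 140094 - 869*2319141600 = 140094 - 1*2015334050400 = 140094 - 2015334050400 = -2015333910306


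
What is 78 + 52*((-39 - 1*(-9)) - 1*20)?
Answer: -2522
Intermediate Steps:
78 + 52*((-39 - 1*(-9)) - 1*20) = 78 + 52*((-39 + 9) - 20) = 78 + 52*(-30 - 20) = 78 + 52*(-50) = 78 - 2600 = -2522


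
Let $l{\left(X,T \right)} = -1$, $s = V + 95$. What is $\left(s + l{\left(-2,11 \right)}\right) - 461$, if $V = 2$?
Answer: $-365$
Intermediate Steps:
$s = 97$ ($s = 2 + 95 = 97$)
$\left(s + l{\left(-2,11 \right)}\right) - 461 = \left(97 - 1\right) - 461 = 96 - 461 = -365$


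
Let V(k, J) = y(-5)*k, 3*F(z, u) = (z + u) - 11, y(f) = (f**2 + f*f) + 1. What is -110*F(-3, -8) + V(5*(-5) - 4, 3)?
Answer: -2017/3 ≈ -672.33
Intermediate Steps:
y(f) = 1 + 2*f**2 (y(f) = (f**2 + f**2) + 1 = 2*f**2 + 1 = 1 + 2*f**2)
F(z, u) = -11/3 + u/3 + z/3 (F(z, u) = ((z + u) - 11)/3 = ((u + z) - 11)/3 = (-11 + u + z)/3 = -11/3 + u/3 + z/3)
V(k, J) = 51*k (V(k, J) = (1 + 2*(-5)**2)*k = (1 + 2*25)*k = (1 + 50)*k = 51*k)
-110*F(-3, -8) + V(5*(-5) - 4, 3) = -110*(-11/3 + (1/3)*(-8) + (1/3)*(-3)) + 51*(5*(-5) - 4) = -110*(-11/3 - 8/3 - 1) + 51*(-25 - 4) = -110*(-22/3) + 51*(-29) = 2420/3 - 1479 = -2017/3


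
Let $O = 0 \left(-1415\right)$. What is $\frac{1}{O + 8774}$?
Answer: $\frac{1}{8774} \approx 0.00011397$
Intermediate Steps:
$O = 0$
$\frac{1}{O + 8774} = \frac{1}{0 + 8774} = \frac{1}{8774}$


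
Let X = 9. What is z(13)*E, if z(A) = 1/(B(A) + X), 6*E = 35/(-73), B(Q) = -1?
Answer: -35/3504 ≈ -0.0099886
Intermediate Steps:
E = -35/438 (E = (35/(-73))/6 = (35*(-1/73))/6 = (⅙)*(-35/73) = -35/438 ≈ -0.079909)
z(A) = ⅛ (z(A) = 1/(-1 + 9) = 1/8 = ⅛)
z(13)*E = (⅛)*(-35/438) = -35/3504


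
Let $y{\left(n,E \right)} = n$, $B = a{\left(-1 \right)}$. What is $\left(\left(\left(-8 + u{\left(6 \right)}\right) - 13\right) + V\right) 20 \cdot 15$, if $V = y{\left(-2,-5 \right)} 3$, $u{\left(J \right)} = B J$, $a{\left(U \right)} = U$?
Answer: $-9900$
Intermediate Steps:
$B = -1$
$u{\left(J \right)} = - J$
$V = -6$ ($V = \left(-2\right) 3 = -6$)
$\left(\left(\left(-8 + u{\left(6 \right)}\right) - 13\right) + V\right) 20 \cdot 15 = \left(\left(\left(-8 - 6\right) - 13\right) - 6\right) 20 \cdot 15 = \left(\left(-14 - 13\right) - 6\right) 20 \cdot 15 = \left(-27 - 6\right) 20 \cdot 15 = \left(-33\right) 20 \cdot 15 = \left(-660\right) 15 = -9900$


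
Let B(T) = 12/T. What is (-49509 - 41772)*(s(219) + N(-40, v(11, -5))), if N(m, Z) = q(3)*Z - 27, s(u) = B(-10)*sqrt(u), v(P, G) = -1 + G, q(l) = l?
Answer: 4107645 + 547686*sqrt(219)/5 ≈ 5.7286e+6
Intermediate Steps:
s(u) = -6*sqrt(u)/5 (s(u) = (12/(-10))*sqrt(u) = (12*(-1/10))*sqrt(u) = -6*sqrt(u)/5)
N(m, Z) = -27 + 3*Z (N(m, Z) = 3*Z - 27 = -27 + 3*Z)
(-49509 - 41772)*(s(219) + N(-40, v(11, -5))) = (-49509 - 41772)*(-6*sqrt(219)/5 + (-27 + 3*(-1 - 5))) = -91281*(-6*sqrt(219)/5 + (-27 + 3*(-6))) = -91281*(-6*sqrt(219)/5 + (-27 - 18)) = -91281*(-6*sqrt(219)/5 - 45) = -91281*(-45 - 6*sqrt(219)/5) = 4107645 + 547686*sqrt(219)/5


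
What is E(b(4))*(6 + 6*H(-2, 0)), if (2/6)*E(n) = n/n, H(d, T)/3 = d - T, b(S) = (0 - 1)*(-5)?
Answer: -90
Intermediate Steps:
b(S) = 5 (b(S) = -1*(-5) = 5)
H(d, T) = -3*T + 3*d (H(d, T) = 3*(d - T) = -3*T + 3*d)
E(n) = 3 (E(n) = 3*(n/n) = 3*1 = 3)
E(b(4))*(6 + 6*H(-2, 0)) = 3*(6 + 6*(-3*0 + 3*(-2))) = 3*(6 + 6*(0 - 6)) = 3*(6 + 6*(-6)) = 3*(6 - 36) = 3*(-30) = -90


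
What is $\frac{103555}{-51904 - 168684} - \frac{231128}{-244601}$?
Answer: $\frac{25654406709}{53956045388} \approx 0.47547$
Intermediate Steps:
$\frac{103555}{-51904 - 168684} - \frac{231128}{-244601} = \frac{103555}{-220588} - - \frac{231128}{244601} = 103555 \left(- \frac{1}{220588}\right) + \frac{231128}{244601} = - \frac{103555}{220588} + \frac{231128}{244601} = \frac{25654406709}{53956045388}$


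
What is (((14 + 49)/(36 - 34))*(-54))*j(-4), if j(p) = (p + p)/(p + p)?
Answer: -1701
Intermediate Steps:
j(p) = 1 (j(p) = (2*p)/((2*p)) = (2*p)*(1/(2*p)) = 1)
(((14 + 49)/(36 - 34))*(-54))*j(-4) = (((14 + 49)/(36 - 34))*(-54))*1 = ((63/2)*(-54))*1 = -1701*1 = -1701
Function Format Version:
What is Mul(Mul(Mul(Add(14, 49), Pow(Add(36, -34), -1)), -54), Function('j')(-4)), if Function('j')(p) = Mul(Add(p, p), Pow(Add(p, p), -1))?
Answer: -1701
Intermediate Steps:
Function('j')(p) = 1 (Function('j')(p) = Mul(Mul(2, p), Pow(Mul(2, p), -1)) = Mul(Mul(2, p), Mul(Rational(1, 2), Pow(p, -1))) = 1)
Mul(Mul(Mul(Add(14, 49), Pow(Add(36, -34), -1)), -54), Function('j')(-4)) = Mul(Mul(Mul(Add(14, 49), Pow(Add(36, -34), -1)), -54), 1) = Mul(Mul(Mul(63, Pow(2, -1)), -54), 1) = Mul(Mul(Mul(63, Rational(1, 2)), -54), 1) = Mul(Mul(Rational(63, 2), -54), 1) = Mul(-1701, 1) = -1701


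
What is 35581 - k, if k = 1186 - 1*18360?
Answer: 52755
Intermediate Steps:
k = -17174 (k = 1186 - 18360 = -17174)
35581 - k = 35581 - 1*(-17174) = 35581 + 17174 = 52755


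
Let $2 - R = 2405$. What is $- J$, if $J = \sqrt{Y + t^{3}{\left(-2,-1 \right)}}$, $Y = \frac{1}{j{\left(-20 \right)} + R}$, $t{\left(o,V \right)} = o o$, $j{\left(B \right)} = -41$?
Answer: $- \frac{\sqrt{95569565}}{1222} \approx -8.0$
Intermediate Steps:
$t{\left(o,V \right)} = o^{2}$
$R = -2403$ ($R = 2 - 2405 = -2403$)
$Y = - \frac{1}{2444}$ ($Y = \frac{1}{-41 - 2403} = \frac{1}{-2444} = - \frac{1}{2444} \approx -0.00040917$)
$J = \frac{\sqrt{95569565}}{1222}$ ($J = \sqrt{- \frac{1}{2444} + \left(\left(-2\right)^{2}\right)^{3}} = \sqrt{- \frac{1}{2444} + 4^{3}} = \sqrt{- \frac{1}{2444} + 64} = \sqrt{\frac{156415}{2444}} = \frac{\sqrt{95569565}}{1222} \approx 8.0$)
$- J = - \frac{\sqrt{95569565}}{1222}$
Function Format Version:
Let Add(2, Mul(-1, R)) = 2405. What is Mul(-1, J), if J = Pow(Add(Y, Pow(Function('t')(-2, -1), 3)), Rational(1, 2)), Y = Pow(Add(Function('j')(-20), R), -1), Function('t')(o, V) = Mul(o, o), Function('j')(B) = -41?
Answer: Mul(Rational(-1, 1222), Pow(95569565, Rational(1, 2))) ≈ -8.0000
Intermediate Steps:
Function('t')(o, V) = Pow(o, 2)
R = -2403 (R = Add(2, Mul(-1, 2405)) = Add(2, -2405) = -2403)
Y = Rational(-1, 2444) (Y = Pow(Add(-41, -2403), -1) = Pow(-2444, -1) = Rational(-1, 2444) ≈ -0.00040917)
J = Mul(Rational(1, 1222), Pow(95569565, Rational(1, 2))) (J = Pow(Add(Rational(-1, 2444), Pow(Pow(-2, 2), 3)), Rational(1, 2)) = Pow(Add(Rational(-1, 2444), Pow(4, 3)), Rational(1, 2)) = Pow(Add(Rational(-1, 2444), 64), Rational(1, 2)) = Pow(Rational(156415, 2444), Rational(1, 2)) = Mul(Rational(1, 1222), Pow(95569565, Rational(1, 2))) ≈ 8.0000)
Mul(-1, J) = Mul(-1, Mul(Rational(1, 1222), Pow(95569565, Rational(1, 2)))) = Mul(Rational(-1, 1222), Pow(95569565, Rational(1, 2)))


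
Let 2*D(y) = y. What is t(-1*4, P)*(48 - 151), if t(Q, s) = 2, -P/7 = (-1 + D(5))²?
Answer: -206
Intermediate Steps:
D(y) = y/2
P = -63/4 (P = -7*(-1 + (½)*5)² = -7*(-1 + 5/2)² = -7*(3/2)² = -7*9/4 = -63/4 ≈ -15.750)
t(-1*4, P)*(48 - 151) = 2*(48 - 151) = 2*(-103) = -206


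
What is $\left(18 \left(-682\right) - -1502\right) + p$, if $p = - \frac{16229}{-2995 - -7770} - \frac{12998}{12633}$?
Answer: $- \frac{650182509457}{60322575} \approx -10778.0$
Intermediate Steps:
$p = - \frac{267086407}{60322575}$ ($p = - \frac{16229}{-2995 + 7770} - \frac{12998}{12633} = - \frac{16229}{4775} - \frac{12998}{12633} = - \frac{267086407}{60322575} \approx -4.4276$)
$\left(18 \left(-682\right) - -1502\right) + p = \left(18 \left(-682\right) - -1502\right) - \frac{267086407}{60322575} = \left(-12276 + 1502\right) - \frac{267086407}{60322575} = -10774 - \frac{267086407}{60322575} = - \frac{650182509457}{60322575}$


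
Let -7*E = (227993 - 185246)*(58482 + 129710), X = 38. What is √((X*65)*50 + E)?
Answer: 2*I*√14076613117/7 ≈ 33899.0*I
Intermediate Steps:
E = -8044643424/7 (E = -(227993 - 185246)*(58482 + 129710)/7 = -42747*188192/7 = -⅐*8044643424 = -8044643424/7 ≈ -1.1492e+9)
√((X*65)*50 + E) = √((38*65)*50 - 8044643424/7) = √(2470*50 - 8044643424/7) = √(123500 - 8044643424/7) = √(-8043778924/7) = 2*I*√14076613117/7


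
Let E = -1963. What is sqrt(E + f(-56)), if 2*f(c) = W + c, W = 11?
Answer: 19*I*sqrt(22)/2 ≈ 44.559*I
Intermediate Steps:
f(c) = 11/2 + c/2 (f(c) = (11 + c)/2 = 11/2 + c/2)
sqrt(E + f(-56)) = sqrt(-1963 + (11/2 + (1/2)*(-56))) = sqrt(-1963 + (11/2 - 28)) = sqrt(-1963 - 45/2) = sqrt(-3971/2) = 19*I*sqrt(22)/2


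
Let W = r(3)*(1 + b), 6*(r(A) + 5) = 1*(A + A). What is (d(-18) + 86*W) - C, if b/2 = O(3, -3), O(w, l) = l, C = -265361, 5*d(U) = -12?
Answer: 1335393/5 ≈ 2.6708e+5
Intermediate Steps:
d(U) = -12/5 (d(U) = (1/5)*(-12) = -12/5)
r(A) = -5 + A/3 (r(A) = -5 + (1*(A + A))/6 = -5 + (1*(2*A))/6 = -5 + (2*A)/6 = -5 + A/3)
b = -6 (b = 2*(-3) = -6)
W = 20 (W = (-5 + (1/3)*3)*(1 - 6) = (-5 + 1)*(-5) = -4*(-5) = 20)
(d(-18) + 86*W) - C = (-12/5 + 86*20) - 1*(-265361) = (-12/5 + 1720) + 265361 = 8588/5 + 265361 = 1335393/5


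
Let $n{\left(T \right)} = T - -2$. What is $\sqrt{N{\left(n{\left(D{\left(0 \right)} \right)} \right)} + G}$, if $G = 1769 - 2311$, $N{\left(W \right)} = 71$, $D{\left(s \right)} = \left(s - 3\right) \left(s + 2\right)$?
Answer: $i \sqrt{471} \approx 21.703 i$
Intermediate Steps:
$D{\left(s \right)} = \left(-3 + s\right) \left(2 + s\right)$
$n{\left(T \right)} = 2 + T$ ($n{\left(T \right)} = T + 2 = 2 + T$)
$G = -542$ ($G = 1769 - 2311 = -542$)
$\sqrt{N{\left(n{\left(D{\left(0 \right)} \right)} \right)} + G} = \sqrt{71 - 542} = \sqrt{-471} = i \sqrt{471}$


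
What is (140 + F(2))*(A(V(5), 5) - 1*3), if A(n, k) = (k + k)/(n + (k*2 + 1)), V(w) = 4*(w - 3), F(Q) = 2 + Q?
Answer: -6768/19 ≈ -356.21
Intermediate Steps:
V(w) = -12 + 4*w (V(w) = 4*(-3 + w) = -12 + 4*w)
A(n, k) = 2*k/(1 + n + 2*k) (A(n, k) = (2*k)/(n + (2*k + 1)) = (2*k)/(n + (1 + 2*k)) = (2*k)/(1 + n + 2*k) = 2*k/(1 + n + 2*k))
(140 + F(2))*(A(V(5), 5) - 1*3) = (140 + (2 + 2))*(2*5/(1 + (-12 + 4*5) + 2*5) - 1*3) = (140 + 4)*(2*5/(1 + (-12 + 20) + 10) - 3) = 144*(2*5/(1 + 8 + 10) - 3) = 144*(2*5/19 - 3) = 144*(2*5*(1/19) - 3) = 144*(10/19 - 3) = 144*(-47/19) = -6768/19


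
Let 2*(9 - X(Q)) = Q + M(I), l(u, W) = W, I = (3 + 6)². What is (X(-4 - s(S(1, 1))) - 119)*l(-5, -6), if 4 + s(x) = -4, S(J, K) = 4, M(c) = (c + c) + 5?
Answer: 1173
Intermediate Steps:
I = 81 (I = 9² = 81)
M(c) = 5 + 2*c (M(c) = 2*c + 5 = 5 + 2*c)
s(x) = -8 (s(x) = -4 - 4 = -8)
X(Q) = -149/2 - Q/2 (X(Q) = 9 - (Q + (5 + 2*81))/2 = 9 - (Q + (5 + 162))/2 = 9 - (Q + 167)/2 = 9 - (167 + Q)/2 = 9 + (-167/2 - Q/2) = -149/2 - Q/2)
(X(-4 - s(S(1, 1))) - 119)*l(-5, -6) = ((-149/2 - (-4 - 1*(-8))/2) - 119)*(-6) = ((-149/2 - (-4 + 8)/2) - 119)*(-6) = ((-149/2 - ½*4) - 119)*(-6) = ((-149/2 - 2) - 119)*(-6) = (-153/2 - 119)*(-6) = -391/2*(-6) = 1173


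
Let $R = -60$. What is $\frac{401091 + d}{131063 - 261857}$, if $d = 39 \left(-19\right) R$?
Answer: $- \frac{148517}{43598} \approx -3.4065$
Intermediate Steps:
$d = 44460$ ($d = 39 \left(-19\right) \left(-60\right) = \left(-741\right) \left(-60\right) = 44460$)
$\frac{401091 + d}{131063 - 261857} = \frac{401091 + 44460}{131063 - 261857} = \frac{445551}{-130794} = 445551 \left(- \frac{1}{130794}\right) = - \frac{148517}{43598}$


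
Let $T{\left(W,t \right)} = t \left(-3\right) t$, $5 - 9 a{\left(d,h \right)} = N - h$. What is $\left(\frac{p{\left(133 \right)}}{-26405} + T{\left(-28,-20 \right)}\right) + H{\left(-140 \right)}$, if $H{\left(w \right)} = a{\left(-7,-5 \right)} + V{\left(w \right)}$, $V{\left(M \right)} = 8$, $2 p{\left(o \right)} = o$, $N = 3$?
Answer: $- \frac{188901769}{158430} \approx -1192.3$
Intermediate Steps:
$p{\left(o \right)} = \frac{o}{2}$
$a{\left(d,h \right)} = \frac{2}{9} + \frac{h}{9}$ ($a{\left(d,h \right)} = \frac{5}{9} - \frac{3 - h}{9} = \frac{5}{9} + \left(- \frac{1}{3} + \frac{h}{9}\right) = \frac{2}{9} + \frac{h}{9}$)
$T{\left(W,t \right)} = - 3 t^{2}$ ($T{\left(W,t \right)} = - 3 t t = - 3 t^{2}$)
$H{\left(w \right)} = \frac{23}{3}$ ($H{\left(w \right)} = \left(\frac{2}{9} + \frac{1}{9} \left(-5\right)\right) + 8 = \left(\frac{2}{9} - \frac{5}{9}\right) + 8 = - \frac{1}{3} + 8 = \frac{23}{3}$)
$\left(\frac{p{\left(133 \right)}}{-26405} + T{\left(-28,-20 \right)}\right) + H{\left(-140 \right)} = \left(\frac{\frac{1}{2} \cdot 133}{-26405} - 3 \left(-20\right)^{2}\right) + \frac{23}{3} = \left(\frac{133}{2} \left(- \frac{1}{26405}\right) - 1200\right) + \frac{23}{3} = \left(- \frac{133}{52810} - 1200\right) + \frac{23}{3} = - \frac{63372133}{52810} + \frac{23}{3} = - \frac{188901769}{158430}$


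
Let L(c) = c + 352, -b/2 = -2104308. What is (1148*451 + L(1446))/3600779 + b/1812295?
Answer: 16095866729934/6525673777805 ≈ 2.4665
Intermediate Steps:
b = 4208616 (b = -2*(-2104308) = 4208616)
L(c) = 352 + c
(1148*451 + L(1446))/3600779 + b/1812295 = (1148*451 + (352 + 1446))/3600779 + 4208616/1812295 = (517748 + 1798)*(1/3600779) + 4208616*(1/1812295) = 519546*(1/3600779) + 4208616/1812295 = 519546/3600779 + 4208616/1812295 = 16095866729934/6525673777805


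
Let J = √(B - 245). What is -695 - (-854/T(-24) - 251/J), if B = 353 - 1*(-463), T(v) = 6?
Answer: -1658/3 + 251*√571/571 ≈ -542.16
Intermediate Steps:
B = 816 (B = 353 + 463 = 816)
J = √571 (J = √(816 - 245) = √571 ≈ 23.896)
-695 - (-854/T(-24) - 251/J) = -695 - (-854/6 - 251*√571/571) = -695 - (-854*⅙ - 251*√571/571) = -695 - (-427/3 - 251*√571/571) = -695 + (427/3 + 251*√571/571) = -1658/3 + 251*√571/571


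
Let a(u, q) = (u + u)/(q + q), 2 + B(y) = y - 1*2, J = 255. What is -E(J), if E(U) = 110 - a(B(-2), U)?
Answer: -9352/85 ≈ -110.02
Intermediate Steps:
B(y) = -4 + y (B(y) = -2 + (y - 1*2) = -2 + (y - 2) = -2 + (-2 + y) = -4 + y)
a(u, q) = u/q (a(u, q) = (2*u)/((2*q)) = (2*u)*(1/(2*q)) = u/q)
E(U) = 110 + 6/U (E(U) = 110 - (-4 - 2)/U = 110 - (-6)/U = 110 + 6/U)
-E(J) = -(110 + 6/255) = -(110 + 6*(1/255)) = -(110 + 2/85) = -1*9352/85 = -9352/85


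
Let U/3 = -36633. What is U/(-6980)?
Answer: 109899/6980 ≈ 15.745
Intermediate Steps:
U = -109899 (U = 3*(-36633) = -109899)
U/(-6980) = -109899/(-6980) = -109899*(-1/6980) = 109899/6980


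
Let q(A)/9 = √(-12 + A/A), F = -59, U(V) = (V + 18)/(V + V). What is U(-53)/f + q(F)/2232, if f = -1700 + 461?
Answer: -5/18762 + I*√11/248 ≈ -0.0002665 + 0.013373*I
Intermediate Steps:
U(V) = (18 + V)/(2*V) (U(V) = (18 + V)/((2*V)) = (18 + V)*(1/(2*V)) = (18 + V)/(2*V))
f = -1239
q(A) = 9*I*√11 (q(A) = 9*√(-12 + A/A) = 9*√(-12 + 1) = 9*√(-11) = 9*(I*√11) = 9*I*√11)
U(-53)/f + q(F)/2232 = ((½)*(18 - 53)/(-53))/(-1239) + (9*I*√11)/2232 = ((½)*(-1/53)*(-35))*(-1/1239) + (9*I*√11)*(1/2232) = (35/106)*(-1/1239) + I*√11/248 = -5/18762 + I*√11/248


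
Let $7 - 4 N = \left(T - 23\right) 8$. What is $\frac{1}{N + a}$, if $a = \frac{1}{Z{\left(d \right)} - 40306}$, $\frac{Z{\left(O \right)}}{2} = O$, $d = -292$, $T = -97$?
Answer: $\frac{81780}{19770313} \approx 0.0041365$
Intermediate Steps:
$Z{\left(O \right)} = 2 O$
$a = - \frac{1}{40890}$ ($a = \frac{1}{2 \left(-292\right) - 40306} = \frac{1}{-584 - 40306} = \frac{1}{-40890} = - \frac{1}{40890} \approx -2.4456 \cdot 10^{-5}$)
$N = \frac{967}{4}$ ($N = \frac{7}{4} - \frac{\left(-97 - 23\right) 8}{4} = \frac{7}{4} - \frac{\left(-120\right) 8}{4} = \frac{7}{4} - -240 = \frac{7}{4} + 240 = \frac{967}{4} \approx 241.75$)
$\frac{1}{N + a} = \frac{1}{\frac{967}{4} - \frac{1}{40890}} = \frac{1}{\frac{19770313}{81780}} = \frac{81780}{19770313}$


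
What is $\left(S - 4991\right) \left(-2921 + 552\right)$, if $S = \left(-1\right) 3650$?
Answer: $20470529$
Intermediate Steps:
$S = -3650$
$\left(S - 4991\right) \left(-2921 + 552\right) = \left(-3650 - 4991\right) \left(-2921 + 552\right) = \left(-8641\right) \left(-2369\right) = 20470529$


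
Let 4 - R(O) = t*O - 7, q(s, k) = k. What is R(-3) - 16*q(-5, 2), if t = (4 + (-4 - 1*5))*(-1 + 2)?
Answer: -36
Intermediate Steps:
t = -5 (t = (4 + (-4 - 5))*1 = (4 - 9)*1 = -5*1 = -5)
R(O) = 11 + 5*O (R(O) = 4 - (-5*O - 7) = 4 - (-7 - 5*O) = 4 + (7 + 5*O) = 11 + 5*O)
R(-3) - 16*q(-5, 2) = (11 + 5*(-3)) - 16*2 = (11 - 15) - 32 = -4 - 32 = -36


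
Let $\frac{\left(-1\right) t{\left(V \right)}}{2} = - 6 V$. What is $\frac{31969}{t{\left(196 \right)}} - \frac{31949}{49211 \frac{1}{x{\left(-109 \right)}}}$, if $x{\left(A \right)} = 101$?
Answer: $- \frac{859474627}{16534896} \approx -51.979$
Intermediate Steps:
$t{\left(V \right)} = 12 V$ ($t{\left(V \right)} = - 2 \left(- 6 V\right) = 12 V$)
$\frac{31969}{t{\left(196 \right)}} - \frac{31949}{49211 \frac{1}{x{\left(-109 \right)}}} = \frac{31969}{12 \cdot 196} - \frac{31949}{49211 \cdot \frac{1}{101}} = \frac{31969}{2352} - \frac{31949}{49211 \cdot \frac{1}{101}} = 31969 \cdot \frac{1}{2352} - \frac{31949}{\frac{49211}{101}} = \frac{4567}{336} - \frac{3226849}{49211} = - \frac{859474627}{16534896}$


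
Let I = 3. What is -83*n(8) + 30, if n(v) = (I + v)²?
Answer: -10013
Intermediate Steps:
n(v) = (3 + v)²
-83*n(8) + 30 = -83*(3 + 8)² + 30 = -83*11² + 30 = -83*121 + 30 = -10043 + 30 = -10013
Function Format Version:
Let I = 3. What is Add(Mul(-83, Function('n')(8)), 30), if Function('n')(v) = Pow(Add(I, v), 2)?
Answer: -10013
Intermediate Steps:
Function('n')(v) = Pow(Add(3, v), 2)
Add(Mul(-83, Function('n')(8)), 30) = Add(Mul(-83, Pow(Add(3, 8), 2)), 30) = Add(Mul(-83, Pow(11, 2)), 30) = Add(Mul(-83, 121), 30) = Add(-10043, 30) = -10013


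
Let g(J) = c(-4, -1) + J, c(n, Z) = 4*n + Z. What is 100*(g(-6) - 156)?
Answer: -17900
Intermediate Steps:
c(n, Z) = Z + 4*n
g(J) = -17 + J (g(J) = (-1 + 4*(-4)) + J = (-1 - 16) + J = -17 + J)
100*(g(-6) - 156) = 100*((-17 - 6) - 156) = 100*(-23 - 156) = 100*(-179) = -17900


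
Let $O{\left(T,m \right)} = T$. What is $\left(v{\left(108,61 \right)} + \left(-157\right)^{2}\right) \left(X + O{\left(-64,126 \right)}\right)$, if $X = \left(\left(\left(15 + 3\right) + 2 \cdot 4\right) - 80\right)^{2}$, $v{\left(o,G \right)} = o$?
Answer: $70606964$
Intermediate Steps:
$X = 2916$ ($X = \left(\left(18 + 8\right) - 80\right)^{2} = \left(26 - 80\right)^{2} = \left(-54\right)^{2} = 2916$)
$\left(v{\left(108,61 \right)} + \left(-157\right)^{2}\right) \left(X + O{\left(-64,126 \right)}\right) = \left(108 + \left(-157\right)^{2}\right) \left(2916 - 64\right) = \left(108 + 24649\right) 2852 = 24757 \cdot 2852 = 70606964$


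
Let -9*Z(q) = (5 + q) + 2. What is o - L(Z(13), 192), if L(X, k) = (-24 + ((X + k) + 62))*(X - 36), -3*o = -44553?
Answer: 1908131/81 ≈ 23557.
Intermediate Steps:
Z(q) = -7/9 - q/9 (Z(q) = -((5 + q) + 2)/9 = -(7 + q)/9 = -7/9 - q/9)
o = 14851 (o = -⅓*(-44553) = 14851)
L(X, k) = (-36 + X)*(38 + X + k) (L(X, k) = (-24 + (62 + X + k))*(-36 + X) = (38 + X + k)*(-36 + X) = (-36 + X)*(38 + X + k))
o - L(Z(13), 192) = 14851 - (-1368 + (-7/9 - ⅑*13)² - 36*192 + 2*(-7/9 - ⅑*13) + (-7/9 - ⅑*13)*192) = 14851 - (-1368 + (-7/9 - 13/9)² - 6912 + 2*(-7/9 - 13/9) + (-7/9 - 13/9)*192) = 14851 - (-1368 + (-20/9)² - 6912 + 2*(-20/9) - 20/9*192) = 14851 - (-1368 + 400/81 - 6912 - 40/9 - 1280/3) = 14851 - 1*(-705200/81) = 14851 + 705200/81 = 1908131/81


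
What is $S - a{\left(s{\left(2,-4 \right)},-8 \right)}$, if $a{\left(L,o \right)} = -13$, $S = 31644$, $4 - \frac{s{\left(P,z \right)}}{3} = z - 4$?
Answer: $31657$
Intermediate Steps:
$s{\left(P,z \right)} = 24 - 3 z$ ($s{\left(P,z \right)} = 12 - 3 \left(z - 4\right) = 12 - 3 \left(-4 + z\right) = 12 - \left(-12 + 3 z\right) = 24 - 3 z$)
$S - a{\left(s{\left(2,-4 \right)},-8 \right)} = 31644 - -13 = 31644 + 13 = 31657$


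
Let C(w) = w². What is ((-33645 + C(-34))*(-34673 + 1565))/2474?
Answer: 537822906/1237 ≈ 4.3478e+5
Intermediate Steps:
((-33645 + C(-34))*(-34673 + 1565))/2474 = ((-33645 + (-34)²)*(-34673 + 1565))/2474 = ((-33645 + 1156)*(-33108))*(1/2474) = -32489*(-33108)*(1/2474) = 1075645812*(1/2474) = 537822906/1237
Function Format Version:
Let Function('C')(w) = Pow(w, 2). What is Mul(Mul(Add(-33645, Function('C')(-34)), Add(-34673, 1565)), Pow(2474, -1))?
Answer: Rational(537822906, 1237) ≈ 4.3478e+5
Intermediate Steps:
Mul(Mul(Add(-33645, Function('C')(-34)), Add(-34673, 1565)), Pow(2474, -1)) = Mul(Mul(Add(-33645, Pow(-34, 2)), Add(-34673, 1565)), Pow(2474, -1)) = Mul(Mul(Add(-33645, 1156), -33108), Rational(1, 2474)) = Mul(Mul(-32489, -33108), Rational(1, 2474)) = Mul(1075645812, Rational(1, 2474)) = Rational(537822906, 1237)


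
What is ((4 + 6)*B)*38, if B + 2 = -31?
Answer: -12540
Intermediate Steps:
B = -33 (B = -2 - 31 = -33)
((4 + 6)*B)*38 = ((4 + 6)*(-33))*38 = (10*(-33))*38 = -330*38 = -12540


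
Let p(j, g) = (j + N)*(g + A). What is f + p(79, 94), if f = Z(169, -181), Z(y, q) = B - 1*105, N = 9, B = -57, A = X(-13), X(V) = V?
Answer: 6966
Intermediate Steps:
A = -13
Z(y, q) = -162 (Z(y, q) = -57 - 1*105 = -57 - 105 = -162)
p(j, g) = (-13 + g)*(9 + j) (p(j, g) = (j + 9)*(g - 13) = (9 + j)*(-13 + g) = (-13 + g)*(9 + j))
f = -162
f + p(79, 94) = -162 + (-117 - 13*79 + 9*94 + 94*79) = -162 + (-117 - 1027 + 846 + 7426) = -162 + 7128 = 6966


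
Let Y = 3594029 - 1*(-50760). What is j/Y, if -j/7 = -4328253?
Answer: 30297771/3644789 ≈ 8.3126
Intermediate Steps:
j = 30297771 (j = -7*(-4328253) = 30297771)
Y = 3644789 (Y = 3594029 + 50760 = 3644789)
j/Y = 30297771/3644789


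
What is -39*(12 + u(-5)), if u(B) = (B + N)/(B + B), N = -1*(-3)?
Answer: -2379/5 ≈ -475.80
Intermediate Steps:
N = 3
u(B) = (3 + B)/(2*B) (u(B) = (B + 3)/(B + B) = (3 + B)/((2*B)) = (3 + B)*(1/(2*B)) = (3 + B)/(2*B))
-39*(12 + u(-5)) = -39*(12 + (½)*(3 - 5)/(-5)) = -39*(12 + (½)*(-⅕)*(-2)) = -39*(12 + ⅕) = -39*61/5 = -2379/5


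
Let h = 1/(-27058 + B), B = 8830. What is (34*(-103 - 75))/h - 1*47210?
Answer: 110268646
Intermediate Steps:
h = -1/18228 (h = 1/(-27058 + 8830) = 1/(-18228) = -1/18228 ≈ -5.4861e-5)
(34*(-103 - 75))/h - 1*47210 = (34*(-103 - 75))/(-1/18228) - 1*47210 = (34*(-178))*(-18228) - 47210 = -6052*(-18228) - 47210 = 110315856 - 47210 = 110268646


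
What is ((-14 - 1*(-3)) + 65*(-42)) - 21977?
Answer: -24718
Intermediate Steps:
((-14 - 1*(-3)) + 65*(-42)) - 21977 = ((-14 + 3) - 2730) - 21977 = (-11 - 2730) - 21977 = -2741 - 21977 = -24718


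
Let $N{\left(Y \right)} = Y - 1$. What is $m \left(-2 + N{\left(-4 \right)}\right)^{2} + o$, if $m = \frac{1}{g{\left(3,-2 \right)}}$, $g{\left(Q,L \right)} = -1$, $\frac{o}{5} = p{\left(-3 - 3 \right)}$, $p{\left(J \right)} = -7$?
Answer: $-84$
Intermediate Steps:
$N{\left(Y \right)} = -1 + Y$
$o = -35$ ($o = 5 \left(-7\right) = -35$)
$m = -1$ ($m = \frac{1}{-1} = -1$)
$m \left(-2 + N{\left(-4 \right)}\right)^{2} + o = - \left(-2 - 5\right)^{2} - 35 = - \left(-7\right)^{2} - 35 = \left(-1\right) 49 - 35 = -49 - 35 = -84$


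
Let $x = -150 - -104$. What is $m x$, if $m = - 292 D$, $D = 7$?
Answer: $94024$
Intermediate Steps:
$x = -46$ ($x = -150 + 104 = -46$)
$m = -2044$ ($m = \left(-292\right) 7 = -2044$)
$m x = \left(-2044\right) \left(-46\right) = 94024$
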